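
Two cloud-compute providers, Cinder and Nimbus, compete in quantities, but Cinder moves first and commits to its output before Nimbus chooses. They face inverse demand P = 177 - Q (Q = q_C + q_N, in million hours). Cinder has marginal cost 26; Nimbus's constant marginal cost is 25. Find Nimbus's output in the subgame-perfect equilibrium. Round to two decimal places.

The follower Nimbus best-responds to any q_C: π_N = (177 - Q)q_N - 25q_N.
∂π_N/∂q_N = 152 - q_C - 2q_N = 0 gives the reaction function q_N = (152 - q_C)/2.
The leader anticipates this reaction. Substituting into P = 177 - Q gives P = 101 - (1/2)q_C, so π_C = (101 - (1/2)q_C)q_C - 26q_C.
Maximising: ∂π_C/∂q_C = 75 - q_C = 0, giving q_C = 75.
Then q_N = (152 - 75)/2 = 77/2.

38.50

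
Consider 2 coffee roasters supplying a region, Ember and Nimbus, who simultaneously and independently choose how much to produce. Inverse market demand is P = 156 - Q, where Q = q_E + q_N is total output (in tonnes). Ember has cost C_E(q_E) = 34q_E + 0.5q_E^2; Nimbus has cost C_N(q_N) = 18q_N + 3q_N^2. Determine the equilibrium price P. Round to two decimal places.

106.87

Ember's profit: π_E = (156 - Q)q_E - (34q_E + (1/2)q_E²). Setting ∂π_E/∂q_E = 0: 122 - 3q_E - (q_N) = 0.
Nimbus's profit: π_N = (156 - Q)q_N - (18q_N + 3q_N²). Setting ∂π_N/∂q_N = 0: 138 - 8q_N - (q_E) = 0.
Rearranging gives the reaction functions q_E = (122 - q_N)/3 and q_N = (138 - q_E)/8.
Substituting one into the other gives q_E = 838/23 and q_N = 292/23.
Total output Q = 1130/23, so price P = 156 - 1130/23 = 106.8696.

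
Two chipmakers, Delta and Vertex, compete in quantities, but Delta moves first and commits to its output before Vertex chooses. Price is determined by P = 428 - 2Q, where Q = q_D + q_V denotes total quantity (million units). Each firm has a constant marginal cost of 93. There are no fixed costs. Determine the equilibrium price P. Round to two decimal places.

176.75

Solve by backward induction. Given q_D, the follower Vertex maximises π_V = (428 - 2q_D - 2q_V)q_V - 93q_V.
∂π_V/∂q_V = 335 - 2q_D - 4q_V = 0 gives the reaction function q_V = (335 - 2q_D)/4.
The leader anticipates this reaction. Substituting into P = 428 - 2Q gives P = 521/2 - q_D, so π_D = (521/2 - q_D)q_D - 93q_D.
The leader's first-order condition 335/2 - 2q_D = 0 yields q_D = 335/4.
Then q_V = (335 - 2·(335/4))/4 = 335/8.
Total output Q = 1005/8, so price P = 428 - 2·(1005/8) = 707/4.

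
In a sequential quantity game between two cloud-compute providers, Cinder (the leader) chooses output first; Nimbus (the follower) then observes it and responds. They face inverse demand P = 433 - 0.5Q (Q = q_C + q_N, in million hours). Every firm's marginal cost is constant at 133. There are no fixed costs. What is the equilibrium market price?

The follower Nimbus best-responds to any q_C: π_N = (433 - 0.5Q)q_N - 133q_N.
Follower FOC: 300 - (1/2)q_C - q_N = 0, so q_N(q_C) = (300 - (1/2)q_C).
Cinder substitutes q_N(q_C) into its own profit: π_C = q_C(433 - (1/2)q_C - (300 - (1/2)q_C)/2) - 133q_C = (283 - (1/4)q_C)q_C - 133q_C.
Leader FOC: 150 - (1/2)q_C = 0, so q_C = 300.
Then q_N = (300 - (1/2)·300) = 150.
Total output Q = 450, so price P = 433 - (1/2)·450 = 208.

208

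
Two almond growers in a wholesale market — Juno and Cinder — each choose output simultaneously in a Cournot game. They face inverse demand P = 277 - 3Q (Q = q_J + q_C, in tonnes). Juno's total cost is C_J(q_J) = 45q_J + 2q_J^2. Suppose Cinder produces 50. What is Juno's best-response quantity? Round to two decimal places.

8.20

With the rival's output fixed at 50, Juno's profit is π_J = (277 - 3·50 - 3q_J)q_J - (45q_J + 2q_J²) = (127 - 3q_J)q_J - (45q_J + 2q_J²).
∂π_J/∂q_J = 82 - 10q_J = 0, so q_J = 41/5.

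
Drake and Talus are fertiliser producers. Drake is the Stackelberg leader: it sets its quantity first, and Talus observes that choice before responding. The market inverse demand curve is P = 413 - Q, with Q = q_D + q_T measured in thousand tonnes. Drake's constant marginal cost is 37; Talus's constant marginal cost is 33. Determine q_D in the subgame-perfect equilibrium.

186

Solve by backward induction. Given q_D, the follower Talus maximises π_T = (413 - q_D - q_T)q_T - 33q_T.
Setting the follower's marginal profit to zero, 380 - q_D - 2q_T = 0, i.e. q_T = (380 - q_D)/2.
The leader anticipates this reaction. Substituting into P = 413 - Q gives P = 223 - (1/2)q_D, so π_D = (223 - (1/2)q_D)q_D - 37q_D.
Maximising: ∂π_D/∂q_D = 186 - q_D = 0, giving q_D = 186.
Then q_T = (380 - 186)/2 = 97.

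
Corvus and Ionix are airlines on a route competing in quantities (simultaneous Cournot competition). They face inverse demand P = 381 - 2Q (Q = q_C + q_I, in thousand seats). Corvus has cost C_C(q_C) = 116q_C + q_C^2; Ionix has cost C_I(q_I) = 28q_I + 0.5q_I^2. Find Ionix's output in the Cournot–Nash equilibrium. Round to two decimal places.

61.08

Corvus's profit: π_C = (381 - 2Q)q_C - (116q_C + q_C²). Setting ∂π_C/∂q_C = 0: 265 - 6q_C - 2(q_I) = 0.
Ionix's profit: π_I = (381 - 2Q)q_I - (28q_I + (1/2)q_I²). Setting ∂π_I/∂q_I = 0: 353 - 5q_I - 2(q_C) = 0.
Rearranging gives the reaction functions q_C = (265 - 2q_I)/6 and q_I = (353 - 2q_C)/5.
Solving the pair: q_C = 619/26, q_I = 794/13.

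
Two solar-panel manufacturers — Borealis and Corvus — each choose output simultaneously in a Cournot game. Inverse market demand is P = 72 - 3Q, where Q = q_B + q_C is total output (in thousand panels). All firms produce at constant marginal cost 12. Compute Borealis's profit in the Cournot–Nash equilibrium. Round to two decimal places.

133.33

A representative firm's profit is π_i = q_i(72 - 3Q) - 12q_i.
First-order condition (treating rivals' output as given): 60 - 6q_i - 3q_j = 0.
With identical firms every q_j equals q_i, so q_j = q_i and 60 = 9q_i, giving q_i = 20/3.
Price P = 72 - 3·(40/3) = 32.
Borealis's profit: (32 - 12)·(20/3) = 400/3.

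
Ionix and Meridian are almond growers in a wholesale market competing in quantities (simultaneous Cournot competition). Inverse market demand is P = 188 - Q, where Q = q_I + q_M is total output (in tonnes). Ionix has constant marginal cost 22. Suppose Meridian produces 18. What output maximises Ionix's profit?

With the rival's output fixed at 18, Ionix's profit is π_I = (188 - 18 - q_I)q_I - (22q_I) = (170 - q_I)q_I - (22q_I).
∂π_I/∂q_I = 148 - 2q_I = 0, so q_I = 74.

74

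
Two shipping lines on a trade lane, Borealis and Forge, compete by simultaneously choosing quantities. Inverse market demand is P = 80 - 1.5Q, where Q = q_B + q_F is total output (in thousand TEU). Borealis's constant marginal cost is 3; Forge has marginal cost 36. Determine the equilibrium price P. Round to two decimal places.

Borealis's profit: π_B = (80 - 1.5Q)q_B - (3q_B). Setting ∂π_B/∂q_B = 0: 77 - 3q_B - (3/2)(q_F) = 0.
Forge's first-order condition: 44 - 3q_F - (3/2)(q_B) = 0.
So q_B = (77 - (3/2)q_F)/3 and q_F = (44 - (3/2)q_B)/3.
Substituting one into the other gives q_B = 220/9 and q_F = 22/9.
Total output Q = 242/9, so price P = 80 - (3/2)·(242/9) = 119/3.

39.67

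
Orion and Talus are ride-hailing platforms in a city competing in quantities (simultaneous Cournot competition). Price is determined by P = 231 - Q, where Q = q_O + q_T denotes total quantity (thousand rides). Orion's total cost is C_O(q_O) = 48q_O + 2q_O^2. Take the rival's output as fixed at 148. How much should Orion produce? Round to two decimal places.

With the rival's output fixed at 148, Orion's profit is π_O = (231 - 148 - q_O)q_O - (48q_O + 2q_O²) = (83 - q_O)q_O - (48q_O + 2q_O²).
∂π_O/∂q_O = 35 - 6q_O = 0, so q_O = 35/6.

5.83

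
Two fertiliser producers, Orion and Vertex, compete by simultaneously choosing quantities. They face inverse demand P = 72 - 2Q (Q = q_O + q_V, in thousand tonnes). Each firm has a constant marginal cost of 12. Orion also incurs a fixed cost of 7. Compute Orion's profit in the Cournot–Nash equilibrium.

193

A representative firm's profit is π_i = q_i(72 - 2Q) - 12q_i.
First-order condition (treating rivals' output as given): 60 - 4q_i - 2q_j = 0.
With identical firms every q_j equals q_i, so q_j = q_i and 60 = 6q_i, giving q_i = 10.
Price P = 72 - 2·20 = 32.
Orion's profit: (32 - 12)·10 - 7 = 193.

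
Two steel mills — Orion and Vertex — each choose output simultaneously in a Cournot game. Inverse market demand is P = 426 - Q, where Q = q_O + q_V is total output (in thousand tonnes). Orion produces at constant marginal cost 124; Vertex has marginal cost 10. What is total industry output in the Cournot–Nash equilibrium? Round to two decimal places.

Orion's profit: π_O = (426 - Q)q_O - (124q_O). Setting ∂π_O/∂q_O = 0: 302 - 2q_O - (q_V) = 0.
Vertex's profit: π_V = (426 - Q)q_V - (10q_V). Setting ∂π_V/∂q_V = 0: 416 - 2q_V - (q_O) = 0.
So q_O = (302 - q_V)/2 and q_V = (416 - q_O)/2.
Substituting one into the other gives q_O = 188/3 and q_V = 530/3.
Total output Q = 188/3 + 530/3 = 718/3.

239.33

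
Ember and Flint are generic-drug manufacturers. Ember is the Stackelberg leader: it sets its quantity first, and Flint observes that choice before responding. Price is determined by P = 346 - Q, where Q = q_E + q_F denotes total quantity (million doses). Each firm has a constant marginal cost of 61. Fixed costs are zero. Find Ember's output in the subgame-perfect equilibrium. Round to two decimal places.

142.50

The follower Flint best-responds to any q_E: π_F = (346 - Q)q_F - 61q_F.
∂π_F/∂q_F = 285 - q_E - 2q_F = 0 gives the reaction function q_F = (285 - q_E)/2.
Ember substitutes q_F(q_E) into its own profit: π_E = q_E(346 - q_E - (285 - q_E)/2) - 61q_E = (407/2 - (1/2)q_E)q_E - 61q_E.
Maximising: ∂π_E/∂q_E = 285/2 - q_E = 0, giving q_E = 285/2.
Then q_F = (285 - 285/2)/2 = 285/4.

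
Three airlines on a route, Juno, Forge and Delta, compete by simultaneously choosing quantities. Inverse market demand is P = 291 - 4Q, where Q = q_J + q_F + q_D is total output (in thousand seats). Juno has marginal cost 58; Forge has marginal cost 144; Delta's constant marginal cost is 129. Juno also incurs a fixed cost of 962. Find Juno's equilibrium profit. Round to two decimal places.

1414.56

Juno's profit: π_J = (291 - 4Q)q_J - (58q_J). Setting ∂π_J/∂q_J = 0: 233 - 8q_J - 4(q_F + q_D) = 0.
Forge's first-order condition: 147 - 8q_F - 4(q_J + q_D) = 0.
Delta's first-order condition: 162 - 8q_D - 4(q_J + q_F) = 0.
Summing all 3 equations gives 542 − 16Q = 0, hence Q = 271/8.
Back-substituting: q_J = (233 − 271/2)/4 = 195/8, q_F = (147 − 271/2)/4 = 23/8, q_D = (162 − 271/2)/4 = 53/8.
Price P = 291 - 4·(271/8) = 311/2.
Juno's profit: (311/2 - 58)·(195/8) - 962 = 1414.5625.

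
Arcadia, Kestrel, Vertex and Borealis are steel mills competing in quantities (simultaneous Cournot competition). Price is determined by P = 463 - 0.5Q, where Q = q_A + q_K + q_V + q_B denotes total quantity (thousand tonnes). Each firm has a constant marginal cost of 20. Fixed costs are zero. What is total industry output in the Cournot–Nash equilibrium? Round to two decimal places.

708.80

Each firm earns π_i = (463 - 0.5Q)q_i - 20q_i.
Setting ∂π_i/∂q_i = 0 with rivals' quantities fixed: 443 - q_i - (1/2)·Σ_{j≠i} q_j = 0.
By symmetry each firm produces the same amount; substituting Σ_{j≠i} q_j = 3q_i yields q_i = 443/(5/2) = 886/5.
Total output Q = 886/5 + 886/5 + 886/5 + 886/5 = 708.8000.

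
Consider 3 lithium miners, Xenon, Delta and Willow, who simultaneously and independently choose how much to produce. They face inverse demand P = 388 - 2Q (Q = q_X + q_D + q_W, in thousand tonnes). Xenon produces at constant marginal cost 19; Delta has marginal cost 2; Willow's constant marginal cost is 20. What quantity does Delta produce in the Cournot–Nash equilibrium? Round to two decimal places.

Xenon's profit: π_X = (388 - 2Q)q_X - (19q_X). Setting ∂π_X/∂q_X = 0: 369 - 4q_X - 2(q_D + q_W) = 0.
Delta's profit: π_D = (388 - 2Q)q_D - (2q_D). Setting ∂π_D/∂q_D = 0: 386 - 4q_D - 2(q_X + q_W) = 0.
Willow's first-order condition: 368 - 4q_W - 2(q_X + q_D) = 0.
Summing all 3 equations gives 1123 − 8Q = 0, hence Q = 1123/8.
Back-substituting: q_X = (369 − 1123/4)/2 = 353/8, q_D = (386 − 1123/4)/2 = 421/8, q_W = (368 − 1123/4)/2 = 349/8.

52.63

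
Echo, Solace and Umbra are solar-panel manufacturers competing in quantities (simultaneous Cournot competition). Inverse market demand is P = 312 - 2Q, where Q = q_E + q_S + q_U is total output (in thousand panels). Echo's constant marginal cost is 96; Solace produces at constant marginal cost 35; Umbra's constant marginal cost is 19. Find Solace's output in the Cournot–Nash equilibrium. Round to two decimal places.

40.25

Echo's profit: π_E = (312 - 2Q)q_E - (96q_E). Setting ∂π_E/∂q_E = 0: 216 - 4q_E - 2(q_S + q_U) = 0.
Solace's first-order condition: 277 - 4q_S - 2(q_E + q_U) = 0.
Umbra's profit: π_U = (312 - 2Q)q_U - (19q_U). Setting ∂π_U/∂q_U = 0: 293 - 4q_U - 2(q_E + q_S) = 0.
Adding the 3 first-order conditions: 786 − 8Q = 0, so Q = 393/4.
Back-substituting: q_E = (216 − 393/2)/2 = 39/4, q_S = (277 − 393/2)/2 = 161/4, q_U = (293 − 393/2)/2 = 193/4.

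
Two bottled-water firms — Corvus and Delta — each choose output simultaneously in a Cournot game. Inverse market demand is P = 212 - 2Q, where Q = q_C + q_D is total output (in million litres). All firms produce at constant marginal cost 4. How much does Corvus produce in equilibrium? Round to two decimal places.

A representative firm's profit is π_i = q_i(212 - 2Q) - 4q_i.
Setting ∂π_i/∂q_i = 0 with rivals' quantities fixed: 208 - 4q_i - 2q_j = 0.
With identical firms every q_j equals q_i, so q_j = q_i and 208 = 6q_i, giving q_i = 104/3.

34.67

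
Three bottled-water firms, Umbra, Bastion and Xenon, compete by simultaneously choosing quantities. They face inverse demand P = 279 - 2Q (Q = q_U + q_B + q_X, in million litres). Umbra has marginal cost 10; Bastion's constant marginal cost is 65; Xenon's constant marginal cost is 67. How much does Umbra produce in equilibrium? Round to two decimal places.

47.63

Umbra's profit: π_U = (279 - 2Q)q_U - (10q_U). Setting ∂π_U/∂q_U = 0: 269 - 4q_U - 2(q_B + q_X) = 0.
Bastion's first-order condition: 214 - 4q_B - 2(q_U + q_X) = 0.
Xenon's first-order condition: 212 - 4q_X - 2(q_U + q_B) = 0.
Adding the 3 first-order conditions: 695 − 8Q = 0, so Q = 695/8.
Back-substituting: q_U = (269 − 695/4)/2 = 381/8, q_B = (214 − 695/4)/2 = 161/8, q_X = (212 − 695/4)/2 = 153/8.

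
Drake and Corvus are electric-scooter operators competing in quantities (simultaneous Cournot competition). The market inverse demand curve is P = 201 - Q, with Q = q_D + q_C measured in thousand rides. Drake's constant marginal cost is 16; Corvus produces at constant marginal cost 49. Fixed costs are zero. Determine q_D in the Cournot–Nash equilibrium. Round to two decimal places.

Drake's profit: π_D = (201 - Q)q_D - (16q_D). Setting ∂π_D/∂q_D = 0: 185 - 2q_D - (q_C) = 0.
Corvus's profit: π_C = (201 - Q)q_C - (49q_C). Setting ∂π_C/∂q_C = 0: 152 - 2q_C - (q_D) = 0.
So q_D = (185 - q_C)/2 and q_C = (152 - q_D)/2.
Solving the pair: q_D = 218/3, q_C = 119/3.

72.67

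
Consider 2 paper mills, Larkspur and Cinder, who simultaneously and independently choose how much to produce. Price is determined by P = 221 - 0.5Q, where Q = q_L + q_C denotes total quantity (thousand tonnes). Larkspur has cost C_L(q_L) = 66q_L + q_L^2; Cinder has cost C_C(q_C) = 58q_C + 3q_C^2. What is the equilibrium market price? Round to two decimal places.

Larkspur's profit: π_L = (221 - 0.5Q)q_L - (66q_L + q_L²). Setting ∂π_L/∂q_L = 0: 155 - 3q_L - (1/2)(q_C) = 0.
Cinder's profit: π_C = (221 - 0.5Q)q_C - (58q_C + 3q_C²). Setting ∂π_C/∂q_C = 0: 163 - 7q_C - (1/2)(q_L) = 0.
Best responses: q_L = (155 - (1/2)q_C)/3, q_C = (163 - (1/2)q_L)/7.
Substituting one into the other gives q_L = 48.3614 and q_C = 1646/83.
Total output Q = 68.1928, so price P = 221 - (1/2)·68.1928 = 186.9036.

186.90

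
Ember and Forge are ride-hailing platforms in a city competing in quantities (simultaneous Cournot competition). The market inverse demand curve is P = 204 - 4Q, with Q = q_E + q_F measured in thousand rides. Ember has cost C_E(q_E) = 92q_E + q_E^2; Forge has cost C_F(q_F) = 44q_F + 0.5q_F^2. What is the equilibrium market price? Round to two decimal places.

Ember's profit: π_E = (204 - 4Q)q_E - (92q_E + q_E²). Setting ∂π_E/∂q_E = 0: 112 - 10q_E - 4(q_F) = 0.
Forge's first-order condition: 160 - 9q_F - 4(q_E) = 0.
Best responses: q_E = (112 - 4q_F)/10, q_F = (160 - 4q_E)/9.
Substituting one into the other gives q_E = 184/37 and q_F = 576/37.
Total output Q = 760/37, so price P = 204 - 4·(760/37) = 121.8378.

121.84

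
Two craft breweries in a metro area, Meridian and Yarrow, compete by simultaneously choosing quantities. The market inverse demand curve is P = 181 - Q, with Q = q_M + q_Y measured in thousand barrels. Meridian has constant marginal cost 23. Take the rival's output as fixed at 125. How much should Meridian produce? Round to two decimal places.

With the rival's output fixed at 125, Meridian's profit is π_M = (181 - 125 - q_M)q_M - (23q_M) = (56 - q_M)q_M - (23q_M).
∂π_M/∂q_M = 33 - 2q_M = 0, so q_M = 33/2.

16.50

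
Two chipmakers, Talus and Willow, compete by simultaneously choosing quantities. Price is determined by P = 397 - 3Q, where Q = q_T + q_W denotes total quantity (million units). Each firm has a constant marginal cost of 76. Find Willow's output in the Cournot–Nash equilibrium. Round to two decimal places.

A representative firm's profit is π_i = q_i(397 - 3Q) - 76q_i.
First-order condition (treating rivals' output as given): 321 - 6q_i - 3q_j = 0.
With identical firms every q_j equals q_i, so q_j = q_i and 321 = 9q_i, giving q_i = 107/3.

35.67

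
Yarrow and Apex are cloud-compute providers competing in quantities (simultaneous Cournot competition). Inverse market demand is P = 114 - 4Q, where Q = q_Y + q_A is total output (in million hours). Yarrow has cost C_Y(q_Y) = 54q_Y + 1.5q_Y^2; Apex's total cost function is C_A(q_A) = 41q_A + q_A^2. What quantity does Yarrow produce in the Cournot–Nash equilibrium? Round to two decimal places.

Yarrow's profit: π_Y = (114 - 4Q)q_Y - (54q_Y + (3/2)q_Y²). Setting ∂π_Y/∂q_Y = 0: 60 - 11q_Y - 4(q_A) = 0.
Apex's profit: π_A = (114 - 4Q)q_A - (41q_A + q_A²). Setting ∂π_A/∂q_A = 0: 73 - 10q_A - 4(q_Y) = 0.
Rearranging gives the reaction functions q_Y = (60 - 4q_A)/11 and q_A = (73 - 4q_Y)/10.
Solving the pair: q_Y = 154/47, q_A = 563/94.

3.28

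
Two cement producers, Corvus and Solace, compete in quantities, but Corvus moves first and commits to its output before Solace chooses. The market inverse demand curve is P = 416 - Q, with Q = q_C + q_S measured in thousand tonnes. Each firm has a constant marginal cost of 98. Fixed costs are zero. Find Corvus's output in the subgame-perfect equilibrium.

The follower Solace best-responds to any q_C: π_S = (416 - Q)q_S - 98q_S.
Setting the follower's marginal profit to zero, 318 - q_C - 2q_S = 0, i.e. q_S = (318 - q_C)/2.
Corvus substitutes q_S(q_C) into its own profit: π_C = q_C(416 - q_C - (318 - q_C)/2) - 98q_C = (257 - (1/2)q_C)q_C - 98q_C.
The leader's first-order condition 159 - q_C = 0 yields q_C = 159.
Then q_S = (318 - 159)/2 = 159/2.

159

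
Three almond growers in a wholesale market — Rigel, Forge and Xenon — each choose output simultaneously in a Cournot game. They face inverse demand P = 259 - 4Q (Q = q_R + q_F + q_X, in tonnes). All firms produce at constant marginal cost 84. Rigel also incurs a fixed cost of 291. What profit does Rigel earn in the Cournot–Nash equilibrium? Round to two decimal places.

187.52

Each firm earns π_i = (259 - 4Q)q_i - 84q_i.
First-order condition (treating rivals' output as given): 175 - 8q_i - 4·Σ_{j≠i} q_j = 0.
With identical firms every q_j equals q_i, so Σ_{j≠i} q_j = 2q_i and 175 = 16q_i, giving q_i = 175/16.
Price P = 259 - 4·(525/16) = 511/4.
Rigel's profit: (511/4 - 84)·(175/16) - 291 = 187.5156.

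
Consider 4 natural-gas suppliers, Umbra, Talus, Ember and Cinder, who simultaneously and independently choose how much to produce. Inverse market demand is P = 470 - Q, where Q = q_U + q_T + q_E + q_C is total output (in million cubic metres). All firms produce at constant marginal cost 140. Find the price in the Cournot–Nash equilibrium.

206

A representative firm's profit is π_i = q_i(470 - Q) - 140q_i.
First-order condition (treating rivals' output as given): 330 - 2q_i - Σ_{j≠i} q_j = 0.
With identical firms every q_j equals q_i, so Σ_{j≠i} q_j = 3q_i and 330 = 5q_i, giving q_i = 66.
Total output Q = 264, so price P = 470 - 264 = 206.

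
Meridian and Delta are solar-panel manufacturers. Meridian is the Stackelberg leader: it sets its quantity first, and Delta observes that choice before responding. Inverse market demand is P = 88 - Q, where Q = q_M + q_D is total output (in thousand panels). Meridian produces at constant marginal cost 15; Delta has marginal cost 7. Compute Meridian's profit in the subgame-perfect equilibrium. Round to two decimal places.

528.13

Solve by backward induction. Given q_M, the follower Delta maximises π_D = (88 - q_M - q_D)q_D - 7q_D.
∂π_D/∂q_D = 81 - q_M - 2q_D = 0 gives the reaction function q_D = (81 - q_M)/2.
Meridian substitutes q_D(q_M) into its own profit: π_M = q_M(88 - q_M - (81 - q_M)/2) - 15q_M = (95/2 - (1/2)q_M)q_M - 15q_M.
Leader FOC: 65/2 - q_M = 0, so q_M = 65/2.
Then q_D = (81 - 65/2)/2 = 97/4.
Price P = 88 - 227/4 = 125/4.
Meridian's profit: (125/4 - 15)·(65/2) = 528.1250.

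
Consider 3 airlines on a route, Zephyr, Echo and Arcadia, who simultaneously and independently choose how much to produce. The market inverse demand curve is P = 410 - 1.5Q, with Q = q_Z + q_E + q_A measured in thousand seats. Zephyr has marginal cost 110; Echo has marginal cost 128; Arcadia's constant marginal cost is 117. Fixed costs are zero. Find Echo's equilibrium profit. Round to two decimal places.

Zephyr's profit: π_Z = (410 - 1.5Q)q_Z - (110q_Z). Setting ∂π_Z/∂q_Z = 0: 300 - 3q_Z - (3/2)(q_E + q_A) = 0.
Echo's first-order condition: 282 - 3q_E - (3/2)(q_Z + q_A) = 0.
Arcadia's first-order condition: 293 - 3q_A - (3/2)(q_Z + q_E) = 0.
Adding the 3 first-order conditions: 875 − 6Q = 0, so Q = 875/6.
Back-substituting: q_Z = (300 − 875/4)/(3/2) = 325/6, q_E = (282 − 875/4)/(3/2) = 253/6, q_A = (293 − 875/4)/(3/2) = 99/2.
Price P = 410 - (3/2)·(875/6) = 765/4.
Echo's profit: (765/4 - 128)·(253/6) = 2667.0417.

2667.04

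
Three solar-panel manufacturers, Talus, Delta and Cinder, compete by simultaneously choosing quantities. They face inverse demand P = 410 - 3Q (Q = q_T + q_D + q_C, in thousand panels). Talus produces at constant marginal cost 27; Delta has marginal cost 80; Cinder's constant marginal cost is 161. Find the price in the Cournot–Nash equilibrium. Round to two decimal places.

Talus's profit: π_T = (410 - 3Q)q_T - (27q_T). Setting ∂π_T/∂q_T = 0: 383 - 6q_T - 3(q_D + q_C) = 0.
Delta's profit: π_D = (410 - 3Q)q_D - (80q_D). Setting ∂π_D/∂q_D = 0: 330 - 6q_D - 3(q_T + q_C) = 0.
Cinder's first-order condition: 249 - 6q_C - 3(q_T + q_D) = 0.
Adding the 3 conditions: 962 − 6Q − 6Q = 0, i.e. Q = 481/6.
Back-substituting: q_T = (383 − 481/2)/3 = 95/2, q_D = (330 − 481/2)/3 = 179/6, q_C = (249 − 481/2)/3 = 17/6.
Total output Q = 481/6, so price P = 410 - 3·(481/6) = 339/2.

169.50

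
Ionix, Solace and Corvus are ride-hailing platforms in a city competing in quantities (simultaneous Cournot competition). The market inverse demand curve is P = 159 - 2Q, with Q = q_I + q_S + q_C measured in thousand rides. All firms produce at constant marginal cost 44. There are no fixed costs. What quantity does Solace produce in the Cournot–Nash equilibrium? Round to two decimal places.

Each firm earns π_i = (159 - 2Q)q_i - 44q_i.
First-order condition (treating rivals' output as given): 115 - 4q_i - 2·Σ_{j≠i} q_j = 0.
With identical firms every q_j equals q_i, so Σ_{j≠i} q_j = 2q_i and 115 = 8q_i, giving q_i = 115/8.

14.38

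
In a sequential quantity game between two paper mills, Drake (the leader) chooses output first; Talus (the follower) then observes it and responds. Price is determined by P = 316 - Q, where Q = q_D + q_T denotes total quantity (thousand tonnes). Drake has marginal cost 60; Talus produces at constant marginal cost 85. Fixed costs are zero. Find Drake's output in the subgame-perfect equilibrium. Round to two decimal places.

Solve by backward induction. Given q_D, the follower Talus maximises π_T = (316 - q_D - q_T)q_T - 85q_T.
Setting the follower's marginal profit to zero, 231 - q_D - 2q_T = 0, i.e. q_T = (231 - q_D)/2.
Drake substitutes q_T(q_D) into its own profit: π_D = q_D(316 - q_D - (231 - q_D)/2) - 60q_D = (401/2 - (1/2)q_D)q_D - 60q_D.
Leader FOC: 281/2 - q_D = 0, so q_D = 281/2.
Then q_T = (231 - 281/2)/2 = 181/4.

140.50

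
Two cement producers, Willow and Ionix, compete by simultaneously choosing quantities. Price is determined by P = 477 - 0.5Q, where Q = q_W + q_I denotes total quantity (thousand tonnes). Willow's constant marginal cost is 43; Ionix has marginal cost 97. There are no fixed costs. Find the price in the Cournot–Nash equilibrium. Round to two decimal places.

205.67

Willow's profit: π_W = (477 - 0.5Q)q_W - (43q_W). Setting ∂π_W/∂q_W = 0: 434 - q_W - (1/2)(q_I) = 0.
Ionix's profit: π_I = (477 - 0.5Q)q_I - (97q_I). Setting ∂π_I/∂q_I = 0: 380 - q_I - (1/2)(q_W) = 0.
So q_W = (434 - (1/2)q_I) and q_I = (380 - (1/2)q_W).
Substituting one into the other gives q_W = 976/3 and q_I = 652/3.
Total output Q = 1628/3, so price P = 477 - (1/2)·(1628/3) = 617/3.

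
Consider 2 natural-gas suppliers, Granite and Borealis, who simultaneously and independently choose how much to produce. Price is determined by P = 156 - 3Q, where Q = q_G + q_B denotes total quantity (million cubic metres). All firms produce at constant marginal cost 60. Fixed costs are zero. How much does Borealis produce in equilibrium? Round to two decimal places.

10.67

A representative firm's profit is π_i = q_i(156 - 3Q) - 60q_i.
Setting ∂π_i/∂q_i = 0 with rivals' quantities fixed: 96 - 6q_i - 3q_j = 0.
With identical firms every q_j equals q_i, so q_j = q_i and 96 = 9q_i, giving q_i = 32/3.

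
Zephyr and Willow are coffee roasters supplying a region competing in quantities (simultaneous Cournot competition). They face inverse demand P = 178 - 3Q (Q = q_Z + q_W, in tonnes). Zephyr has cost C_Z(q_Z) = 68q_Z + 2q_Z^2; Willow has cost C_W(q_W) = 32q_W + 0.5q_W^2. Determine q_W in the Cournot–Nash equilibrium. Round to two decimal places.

18.52

Zephyr's profit: π_Z = (178 - 3Q)q_Z - (68q_Z + 2q_Z²). Setting ∂π_Z/∂q_Z = 0: 110 - 10q_Z - 3(q_W) = 0.
Willow's profit: π_W = (178 - 3Q)q_W - (32q_W + (1/2)q_W²). Setting ∂π_W/∂q_W = 0: 146 - 7q_W - 3(q_Z) = 0.
Rearranging gives the reaction functions q_Z = (110 - 3q_W)/10 and q_W = (146 - 3q_Z)/7.
Substituting one into the other gives q_Z = 332/61 and q_W = 1130/61.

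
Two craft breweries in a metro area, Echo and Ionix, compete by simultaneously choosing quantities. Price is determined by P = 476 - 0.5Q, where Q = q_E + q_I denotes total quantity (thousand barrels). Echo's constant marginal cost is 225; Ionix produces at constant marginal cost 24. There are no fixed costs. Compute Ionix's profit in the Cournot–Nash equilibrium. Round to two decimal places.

Echo's profit: π_E = (476 - 0.5Q)q_E - (225q_E). Setting ∂π_E/∂q_E = 0: 251 - q_E - (1/2)(q_I) = 0.
Ionix's first-order condition: 452 - q_I - (1/2)(q_E) = 0.
Best responses: q_E = (251 - (1/2)q_I), q_I = (452 - (1/2)q_E).
Substituting one into the other gives q_E = 100/3 and q_I = 1306/3.
Price P = 476 - (1/2)·(1406/3) = 725/3.
Ionix's profit: (725/3 - 24)·(1306/3) = 94757.5556.

94757.56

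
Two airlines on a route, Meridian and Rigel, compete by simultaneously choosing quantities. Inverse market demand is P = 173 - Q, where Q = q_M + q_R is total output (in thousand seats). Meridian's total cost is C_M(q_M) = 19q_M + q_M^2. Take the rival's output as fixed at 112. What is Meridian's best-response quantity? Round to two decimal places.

With the rival's output fixed at 112, Meridian's profit is π_M = (173 - 112 - q_M)q_M - (19q_M + q_M²) = (61 - q_M)q_M - (19q_M + q_M²).
∂π_M/∂q_M = 42 - 4q_M = 0, so q_M = 21/2.

10.50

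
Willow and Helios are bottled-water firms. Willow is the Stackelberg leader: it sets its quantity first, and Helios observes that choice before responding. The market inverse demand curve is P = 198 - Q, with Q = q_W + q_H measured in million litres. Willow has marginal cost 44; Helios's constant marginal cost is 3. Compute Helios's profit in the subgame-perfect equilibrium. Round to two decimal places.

4795.56

The follower Helios best-responds to any q_W: π_H = (198 - Q)q_H - 3q_H.
Setting the follower's marginal profit to zero, 195 - q_W - 2q_H = 0, i.e. q_H = (195 - q_W)/2.
Willow substitutes q_H(q_W) into its own profit: π_W = q_W(198 - q_W - (195 - q_W)/2) - 44q_W = (201/2 - (1/2)q_W)q_W - 44q_W.
Leader FOC: 113/2 - q_W = 0, so q_W = 113/2.
Then q_H = (195 - 113/2)/2 = 277/4.
Price P = 198 - 503/4 = 289/4.
Helios's profit: (289/4 - 3)·(277/4) = 4795.5625.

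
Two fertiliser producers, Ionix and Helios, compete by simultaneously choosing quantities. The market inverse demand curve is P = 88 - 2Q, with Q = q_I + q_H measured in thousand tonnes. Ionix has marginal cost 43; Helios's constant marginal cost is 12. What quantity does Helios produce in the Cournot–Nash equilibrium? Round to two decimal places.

Ionix's profit: π_I = (88 - 2Q)q_I - (43q_I). Setting ∂π_I/∂q_I = 0: 45 - 4q_I - 2(q_H) = 0.
Helios's profit: π_H = (88 - 2Q)q_H - (12q_H). Setting ∂π_H/∂q_H = 0: 76 - 4q_H - 2(q_I) = 0.
So q_I = (45 - 2q_H)/4 and q_H = (76 - 2q_I)/4.
Substituting one into the other gives q_I = 7/3 and q_H = 107/6.

17.83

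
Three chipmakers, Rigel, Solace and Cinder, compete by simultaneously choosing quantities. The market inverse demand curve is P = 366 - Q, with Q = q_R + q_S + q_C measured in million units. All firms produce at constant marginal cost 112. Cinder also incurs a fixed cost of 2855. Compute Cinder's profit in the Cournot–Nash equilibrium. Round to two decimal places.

A representative firm's profit is π_i = q_i(366 - Q) - 112q_i.
First-order condition (treating rivals' output as given): 254 - 2q_i - Σ_{j≠i} q_j = 0.
By symmetry each firm produces the same amount; substituting Σ_{j≠i} q_j = 2q_i yields q_i = 254/4 = 127/2.
Price P = 366 - 381/2 = 351/2.
Cinder's profit: (351/2 - 112)·(127/2) - 2855 = 1177.2500.

1177.25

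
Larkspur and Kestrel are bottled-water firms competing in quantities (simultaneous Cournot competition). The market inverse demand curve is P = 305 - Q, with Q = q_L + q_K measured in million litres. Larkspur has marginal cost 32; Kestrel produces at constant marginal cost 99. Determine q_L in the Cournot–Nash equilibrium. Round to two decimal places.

Larkspur's profit: π_L = (305 - Q)q_L - (32q_L). Setting ∂π_L/∂q_L = 0: 273 - 2q_L - (q_K) = 0.
Kestrel's profit: π_K = (305 - Q)q_K - (99q_K). Setting ∂π_K/∂q_K = 0: 206 - 2q_K - (q_L) = 0.
Rearranging gives the reaction functions q_L = (273 - q_K)/2 and q_K = (206 - q_L)/2.
Substituting one into the other gives q_L = 340/3 and q_K = 139/3.

113.33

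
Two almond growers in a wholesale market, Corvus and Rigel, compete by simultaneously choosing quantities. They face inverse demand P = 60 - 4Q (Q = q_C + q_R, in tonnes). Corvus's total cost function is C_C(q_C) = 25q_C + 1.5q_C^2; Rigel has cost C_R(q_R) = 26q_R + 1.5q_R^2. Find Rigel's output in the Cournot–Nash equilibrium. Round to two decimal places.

Corvus's profit: π_C = (60 - 4Q)q_C - (25q_C + (3/2)q_C²). Setting ∂π_C/∂q_C = 0: 35 - 11q_C - 4(q_R) = 0.
Rigel's first-order condition: 34 - 11q_R - 4(q_C) = 0.
Rearranging gives the reaction functions q_C = (35 - 4q_R)/11 and q_R = (34 - 4q_C)/11.
Substituting one into the other gives q_C = 83/35 and q_R = 78/35.

2.23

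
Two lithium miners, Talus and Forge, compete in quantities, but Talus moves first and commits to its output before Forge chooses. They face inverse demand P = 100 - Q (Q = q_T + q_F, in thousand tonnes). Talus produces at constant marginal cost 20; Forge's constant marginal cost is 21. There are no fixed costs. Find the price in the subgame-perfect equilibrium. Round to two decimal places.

Solve by backward induction. Given q_T, the follower Forge maximises π_F = (100 - q_T - q_F)q_F - 21q_F.
Setting the follower's marginal profit to zero, 79 - q_T - 2q_F = 0, i.e. q_F = (79 - q_T)/2.
Talus substitutes q_F(q_T) into its own profit: π_T = q_T(100 - q_T - (79 - q_T)/2) - 20q_T = (121/2 - (1/2)q_T)q_T - 20q_T.
Maximising: ∂π_T/∂q_T = 81/2 - q_T = 0, giving q_T = 81/2.
Then q_F = (79 - 81/2)/2 = 77/4.
Total output Q = 239/4, so price P = 100 - 239/4 = 161/4.

40.25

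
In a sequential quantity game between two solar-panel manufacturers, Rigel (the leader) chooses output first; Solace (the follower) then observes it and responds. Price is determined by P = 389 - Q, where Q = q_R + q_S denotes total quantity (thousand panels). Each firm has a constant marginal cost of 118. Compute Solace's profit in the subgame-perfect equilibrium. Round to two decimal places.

The follower Solace best-responds to any q_R: π_S = (389 - Q)q_S - 118q_S.
Setting the follower's marginal profit to zero, 271 - q_R - 2q_S = 0, i.e. q_S = (271 - q_R)/2.
The leader anticipates this reaction. Substituting into P = 389 - Q gives P = 507/2 - (1/2)q_R, so π_R = (507/2 - (1/2)q_R)q_R - 118q_R.
The leader's first-order condition 271/2 - q_R = 0 yields q_R = 271/2.
Then q_S = (271 - 271/2)/2 = 271/4.
Price P = 389 - 813/4 = 743/4.
Solace's profit: (743/4 - 118)·(271/4) = 4590.0625.

4590.06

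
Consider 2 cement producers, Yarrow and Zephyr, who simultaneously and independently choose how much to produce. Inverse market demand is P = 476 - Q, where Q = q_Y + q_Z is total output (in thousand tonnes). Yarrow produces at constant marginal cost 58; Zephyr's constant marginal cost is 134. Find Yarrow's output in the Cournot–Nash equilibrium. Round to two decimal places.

164.67

Yarrow's profit: π_Y = (476 - Q)q_Y - (58q_Y). Setting ∂π_Y/∂q_Y = 0: 418 - 2q_Y - (q_Z) = 0.
Zephyr's first-order condition: 342 - 2q_Z - (q_Y) = 0.
Rearranging gives the reaction functions q_Y = (418 - q_Z)/2 and q_Z = (342 - q_Y)/2.
Solving the pair: q_Y = 494/3, q_Z = 266/3.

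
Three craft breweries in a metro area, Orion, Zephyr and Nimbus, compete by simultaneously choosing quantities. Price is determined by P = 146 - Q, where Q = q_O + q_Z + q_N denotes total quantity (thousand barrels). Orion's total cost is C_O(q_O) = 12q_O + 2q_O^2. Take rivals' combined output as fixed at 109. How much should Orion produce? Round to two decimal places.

With rivals' combined output fixed at 109, Orion's profit is π_O = (146 - 109 - q_O)q_O - (12q_O + 2q_O²) = (37 - q_O)q_O - (12q_O + 2q_O²).
∂π_O/∂q_O = 25 - 6q_O = 0, so q_O = 25/6.

4.17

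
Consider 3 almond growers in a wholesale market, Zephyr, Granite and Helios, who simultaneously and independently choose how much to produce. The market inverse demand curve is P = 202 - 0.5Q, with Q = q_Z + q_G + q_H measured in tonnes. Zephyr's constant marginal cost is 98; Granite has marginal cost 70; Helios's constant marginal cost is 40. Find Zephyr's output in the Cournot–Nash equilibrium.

9

Zephyr's profit: π_Z = (202 - 0.5Q)q_Z - (98q_Z). Setting ∂π_Z/∂q_Z = 0: 104 - q_Z - (1/2)(q_G + q_H) = 0.
Granite's profit: π_G = (202 - 0.5Q)q_G - (70q_G). Setting ∂π_G/∂q_G = 0: 132 - q_G - (1/2)(q_Z + q_H) = 0.
Helios's profit: π_H = (202 - 0.5Q)q_H - (40q_H). Setting ∂π_H/∂q_H = 0: 162 - q_H - (1/2)(q_Z + q_G) = 0.
Adding the 3 conditions: 398 − Q − Q = 0, i.e. Q = 199.
Back-substituting: q_Z = (104 − 199/2)/(1/2) = 9, q_G = (132 − 199/2)/(1/2) = 65, q_H = (162 − 199/2)/(1/2) = 125.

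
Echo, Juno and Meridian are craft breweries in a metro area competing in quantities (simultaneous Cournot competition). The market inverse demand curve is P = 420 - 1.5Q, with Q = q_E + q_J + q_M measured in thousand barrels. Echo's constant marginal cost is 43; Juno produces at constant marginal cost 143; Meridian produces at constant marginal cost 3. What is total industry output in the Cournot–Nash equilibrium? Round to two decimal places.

Echo's profit: π_E = (420 - 1.5Q)q_E - (43q_E). Setting ∂π_E/∂q_E = 0: 377 - 3q_E - (3/2)(q_J + q_M) = 0.
Juno's profit: π_J = (420 - 1.5Q)q_J - (143q_J). Setting ∂π_J/∂q_J = 0: 277 - 3q_J - (3/2)(q_E + q_M) = 0.
Meridian's profit: π_M = (420 - 1.5Q)q_M - (3q_M). Setting ∂π_M/∂q_M = 0: 417 - 3q_M - (3/2)(q_E + q_J) = 0.
Adding the 3 first-order conditions: 1071 − 6Q = 0, so Q = 357/2.
Back-substituting: q_E = (377 − 1071/4)/(3/2) = 437/6, q_J = (277 − 1071/4)/(3/2) = 37/6, q_M = (417 − 1071/4)/(3/2) = 199/2.
Total output Q = 437/6 + 37/6 + 199/2 = 357/2.

178.50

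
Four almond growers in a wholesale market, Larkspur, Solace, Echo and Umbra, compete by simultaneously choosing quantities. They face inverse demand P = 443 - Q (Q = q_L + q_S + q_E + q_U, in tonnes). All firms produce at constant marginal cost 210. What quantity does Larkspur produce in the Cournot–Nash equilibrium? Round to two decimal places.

46.60

Each firm earns π_i = (443 - Q)q_i - 210q_i.
Setting ∂π_i/∂q_i = 0 with rivals' quantities fixed: 233 - 2q_i - Σ_{j≠i} q_j = 0.
With identical firms every q_j equals q_i, so Σ_{j≠i} q_j = 3q_i and 233 = 5q_i, giving q_i = 233/5.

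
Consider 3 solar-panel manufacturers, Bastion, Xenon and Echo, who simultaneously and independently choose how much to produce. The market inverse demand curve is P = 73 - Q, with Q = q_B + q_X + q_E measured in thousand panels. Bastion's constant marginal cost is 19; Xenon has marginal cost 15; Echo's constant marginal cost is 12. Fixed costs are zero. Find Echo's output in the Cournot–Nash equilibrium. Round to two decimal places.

Bastion's profit: π_B = (73 - Q)q_B - (19q_B). Setting ∂π_B/∂q_B = 0: 54 - 2q_B - (q_X + q_E) = 0.
Xenon's first-order condition: 58 - 2q_X - (q_B + q_E) = 0.
Echo's profit: π_E = (73 - Q)q_E - (12q_E). Setting ∂π_E/∂q_E = 0: 61 - 2q_E - (q_B + q_X) = 0.
Summing all 3 equations gives 173 − 4Q = 0, hence Q = 173/4.
Back-substituting: q_B = (54 − 173/4) = 43/4, q_X = (58 − 173/4) = 59/4, q_E = (61 − 173/4) = 71/4.

17.75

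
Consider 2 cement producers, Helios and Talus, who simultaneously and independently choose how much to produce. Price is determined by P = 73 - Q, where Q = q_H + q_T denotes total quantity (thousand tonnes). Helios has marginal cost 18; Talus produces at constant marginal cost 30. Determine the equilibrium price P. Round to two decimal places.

Helios's profit: π_H = (73 - Q)q_H - (18q_H). Setting ∂π_H/∂q_H = 0: 55 - 2q_H - (q_T) = 0.
Talus's profit: π_T = (73 - Q)q_T - (30q_T). Setting ∂π_T/∂q_T = 0: 43 - 2q_T - (q_H) = 0.
Best responses: q_H = (55 - q_T)/2, q_T = (43 - q_H)/2.
Substituting one into the other gives q_H = 67/3 and q_T = 31/3.
Total output Q = 98/3, so price P = 73 - 98/3 = 121/3.

40.33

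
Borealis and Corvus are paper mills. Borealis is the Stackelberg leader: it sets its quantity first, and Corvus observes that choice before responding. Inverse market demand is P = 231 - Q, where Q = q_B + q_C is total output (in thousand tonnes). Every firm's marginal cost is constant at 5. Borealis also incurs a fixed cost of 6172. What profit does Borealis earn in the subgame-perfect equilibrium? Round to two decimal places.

Solve by backward induction. Given q_B, the follower Corvus maximises π_C = (231 - q_B - q_C)q_C - 5q_C.
∂π_C/∂q_C = 226 - q_B - 2q_C = 0 gives the reaction function q_C = (226 - q_B)/2.
The leader anticipates this reaction. Substituting into P = 231 - Q gives P = 118 - (1/2)q_B, so π_B = (118 - (1/2)q_B)q_B - 5q_B.
Leader FOC: 113 - q_B = 0, so q_B = 113.
Then q_C = (226 - 113)/2 = 113/2.
Price P = 231 - 339/2 = 123/2.
Borealis's profit: (123/2 - 5)·113 - 6172 = 425/2.

212.50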